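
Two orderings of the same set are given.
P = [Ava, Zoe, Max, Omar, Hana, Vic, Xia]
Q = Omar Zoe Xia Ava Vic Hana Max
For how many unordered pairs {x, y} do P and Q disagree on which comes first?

11 disagreeing pairs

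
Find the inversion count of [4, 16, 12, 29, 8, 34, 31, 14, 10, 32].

For each element, count later entries that are smaller:
4 → none → 0
16 → 12, 8, 14, 10 → 4
12 → 8, 10 → 2
29 → 8, 14, 10 → 3
8 → none → 0
34 → 31, 14, 10, 32 → 4
31 → 14, 10 → 2
14 → 10 → 1
10 → none → 0
32 → none → 0
Sum: 0 + 4 + 2 + 3 + 0 + 4 + 2 + 1 + 0 + 0 = 16

16 inversions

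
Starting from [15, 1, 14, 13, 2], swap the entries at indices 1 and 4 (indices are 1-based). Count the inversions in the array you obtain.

Positions 1 and 4 hold 15 and 13; after swapping, the array is [13, 1, 14, 15, 2].
Element-by-element contributions:
13 → 1, 2 → 2
1 → none → 0
14 → 2 → 1
15 → 2 → 1
2 → none → 0
Sum: 2 + 0 + 1 + 1 + 0 = 4

4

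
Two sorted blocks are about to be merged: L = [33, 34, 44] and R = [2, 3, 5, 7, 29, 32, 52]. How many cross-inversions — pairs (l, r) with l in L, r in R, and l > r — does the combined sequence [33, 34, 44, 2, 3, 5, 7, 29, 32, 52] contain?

18 cross-inversions

Count, for every r in R, how many entries of L exceed r:
r = 2: 33, 34, 44 → 3
r = 3: 33, 34, 44 → 3
r = 5: 33, 34, 44 → 3
r = 7: 33, 34, 44 → 3
r = 29: 33, 34, 44 → 3
r = 32: 33, 34, 44 → 3
r = 52: none → 0
Cross-inversions: 3 + 3 + 3 + 3 + 3 + 3 + 0 = 18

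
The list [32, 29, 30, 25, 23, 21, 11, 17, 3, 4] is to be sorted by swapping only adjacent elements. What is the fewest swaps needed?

Adjacent swaps: 42

The minimum number of adjacent swaps to sort an array equals its inversion count, since every such swap removes exactly one inversion.
Count inversions — for each element, later elements that are smaller:
32: 29, 30, 25, 23, 21, 11, 17, 3, 4 → 9
29: 25, 23, 21, 11, 17, 3, 4 → 7
30: 25, 23, 21, 11, 17, 3, 4 → 7
25: 23, 21, 11, 17, 3, 4 → 6
23: 21, 11, 17, 3, 4 → 5
21: 11, 17, 3, 4 → 4
11: 3, 4 → 2
17: 3, 4 → 2
3: none → 0
4: none → 0
Total inversions: 9 + 7 + 7 + 6 + 5 + 4 + 2 + 2 + 0 + 0 = 42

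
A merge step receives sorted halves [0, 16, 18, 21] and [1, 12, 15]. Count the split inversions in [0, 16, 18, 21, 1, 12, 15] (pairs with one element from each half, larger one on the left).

9

Take each right-half value and tally the left-half values above it:
r = 1: 16, 18, 21 → 3
r = 12: 16, 18, 21 → 3
r = 15: 16, 18, 21 → 3
Cross-inversions: 3 + 3 + 3 = 9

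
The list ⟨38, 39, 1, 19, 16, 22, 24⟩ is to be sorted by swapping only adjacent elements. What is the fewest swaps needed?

11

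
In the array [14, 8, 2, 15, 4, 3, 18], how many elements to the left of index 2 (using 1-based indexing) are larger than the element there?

1 such element

The element at index 2 is 8.
Elements before it: 14
Those larger than 8: 14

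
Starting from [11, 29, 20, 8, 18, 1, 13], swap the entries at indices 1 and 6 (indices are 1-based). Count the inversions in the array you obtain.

11 inversions

Positions 1 and 6 hold 11 and 1; after swapping, the array is [1, 29, 20, 8, 18, 11, 13].
For each element, count later entries that are smaller:
1: 0
29: 5
20: 4
8: 0
18: 2
11: 0
13: 0
Sum: 0 + 5 + 4 + 0 + 2 + 0 + 0 = 11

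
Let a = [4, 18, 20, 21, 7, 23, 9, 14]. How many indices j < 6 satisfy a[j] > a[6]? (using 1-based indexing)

The element at index 6 is 23.
Elements before it: 4, 18, 20, 21, 7
None of them are larger than 23.

0 such elements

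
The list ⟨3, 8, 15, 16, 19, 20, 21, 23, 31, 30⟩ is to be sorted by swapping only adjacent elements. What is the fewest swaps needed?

1

Minimum adjacent swaps = number of inversions (each swap of adjacent out-of-order elements removes one inversion and no swap can remove more).
Count inversions — for each element, later elements that are smaller:
3: none → 0
8: none → 0
15: none → 0
16: none → 0
19: none → 0
20: none → 0
21: none → 0
23: none → 0
31: 30 → 1
30: none → 0
Total inversions: 0 + 0 + 0 + 0 + 0 + 0 + 0 + 0 + 1 + 0 = 1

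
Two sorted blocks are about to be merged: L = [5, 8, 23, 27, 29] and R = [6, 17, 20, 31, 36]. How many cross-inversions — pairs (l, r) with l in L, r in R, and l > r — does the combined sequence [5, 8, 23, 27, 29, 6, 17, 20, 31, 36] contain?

Count, for every r in R, how many entries of L exceed r:
r = 6: 8, 23, 27, 29 → 4
r = 17: 23, 27, 29 → 3
r = 20: 23, 27, 29 → 3
r = 31: none → 0
r = 36: none → 0
Cross-inversions: 4 + 3 + 3 + 0 + 0 = 10

There are 10 split inversions.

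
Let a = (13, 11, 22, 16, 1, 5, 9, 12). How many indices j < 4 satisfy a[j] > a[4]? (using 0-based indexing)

The element at index 4 is 1.
Elements before it: 13, 11, 22, 16
Those larger than 1: 13, 11, 22, 16

4 such elements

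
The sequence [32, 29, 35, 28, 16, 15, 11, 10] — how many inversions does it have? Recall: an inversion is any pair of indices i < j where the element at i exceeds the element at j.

26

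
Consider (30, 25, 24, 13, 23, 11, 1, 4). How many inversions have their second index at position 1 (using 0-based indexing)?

1

The element at index 1 is 25.
Elements before it: 30
Those larger than 25: 30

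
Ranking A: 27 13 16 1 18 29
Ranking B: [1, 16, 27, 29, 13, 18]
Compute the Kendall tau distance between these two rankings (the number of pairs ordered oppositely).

7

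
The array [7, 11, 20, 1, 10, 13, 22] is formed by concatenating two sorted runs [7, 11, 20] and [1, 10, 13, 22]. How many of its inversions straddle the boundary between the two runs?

6 cross-inversions

For each element r of the right run, count left-run elements greater than r:
r = 1: 7, 11, 20 → 3
r = 10: 11, 20 → 2
r = 13: 20 → 1
r = 22: none → 0
Cross-inversions: 3 + 2 + 1 + 0 = 6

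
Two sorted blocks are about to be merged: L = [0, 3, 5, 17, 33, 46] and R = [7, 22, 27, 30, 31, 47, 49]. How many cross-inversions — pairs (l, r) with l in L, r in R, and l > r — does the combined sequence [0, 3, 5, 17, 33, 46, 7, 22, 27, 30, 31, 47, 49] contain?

Split inversions: 11

Count, for every r in R, how many entries of L exceed r:
r = 7: 17, 33, 46 → 3
r = 22: 33, 46 → 2
r = 27: 33, 46 → 2
r = 30: 33, 46 → 2
r = 31: 33, 46 → 2
r = 47: none → 0
r = 49: none → 0
Cross-inversions: 3 + 2 + 2 + 2 + 2 + 0 + 0 = 11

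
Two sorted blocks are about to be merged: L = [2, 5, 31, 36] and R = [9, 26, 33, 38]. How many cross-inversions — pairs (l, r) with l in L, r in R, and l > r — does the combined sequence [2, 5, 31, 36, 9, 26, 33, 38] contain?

For each element r of the right run, count left-run elements greater than r:
r = 9: 31, 36 → 2
r = 26: 31, 36 → 2
r = 33: 36 → 1
r = 38: none → 0
Cross-inversions: 2 + 2 + 1 + 0 = 5

5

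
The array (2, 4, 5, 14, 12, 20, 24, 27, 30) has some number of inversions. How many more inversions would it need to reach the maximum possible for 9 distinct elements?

35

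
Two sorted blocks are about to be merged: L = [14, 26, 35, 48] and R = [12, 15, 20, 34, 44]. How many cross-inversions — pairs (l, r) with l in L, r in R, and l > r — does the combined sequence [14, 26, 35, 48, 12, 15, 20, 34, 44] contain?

Count, for every r in R, how many entries of L exceed r:
r = 12: 14, 26, 35, 48 → 4
r = 15: 26, 35, 48 → 3
r = 20: 26, 35, 48 → 3
r = 34: 35, 48 → 2
r = 44: 48 → 1
Cross-inversions: 4 + 3 + 3 + 2 + 1 = 13

13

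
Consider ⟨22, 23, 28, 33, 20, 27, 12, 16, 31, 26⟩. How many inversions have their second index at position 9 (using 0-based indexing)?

4 such elements

The element at index 9 is 26.
Elements before it: 22, 23, 28, 33, 20, 27, 12, 16, 31
Those larger than 26: 28, 33, 27, 31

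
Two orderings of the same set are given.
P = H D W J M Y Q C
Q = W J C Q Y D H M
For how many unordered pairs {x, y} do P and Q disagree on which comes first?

17

Assign each item its position (1..8) in the first ordering, then rewrite the second ordering as that position sequence:
positions: H→1, D→2, W→3, J→4, M→5, Y→6, Q→7, C→8
second ordering as positions: [3, 4, 8, 7, 6, 2, 1, 5]
Discordant pairs = inversions in this position sequence.
3: 2, 1 → 2
4: 2, 1 → 2
8: 7, 6, 2, 1, 5 → 5
7: 6, 2, 1, 5 → 4
6: 2, 1, 5 → 3
2: 1 → 1
1: 0
5: 0
Total: 2 + 2 + 5 + 4 + 3 + 1 + 0 + 0 = 17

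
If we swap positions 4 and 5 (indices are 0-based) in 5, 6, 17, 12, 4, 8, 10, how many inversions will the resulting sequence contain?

Inversions: 10

Positions 4 and 5 hold 4 and 8; after swapping, the array is [5, 6, 17, 12, 8, 4, 10].
For each element, count later entries that are smaller:
5: 1
6: 1
17: 4
12: 3
8: 1
4: 0
10: 0
Sum: 1 + 1 + 4 + 3 + 1 + 0 + 0 = 10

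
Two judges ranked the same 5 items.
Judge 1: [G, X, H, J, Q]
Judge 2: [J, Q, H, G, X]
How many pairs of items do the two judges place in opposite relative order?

Assign each item its position (1..5) in the first ordering, then rewrite the second ordering as that position sequence:
positions: G→1, X→2, H→3, J→4, Q→5
second ordering as positions: [4, 5, 3, 1, 2]
Discordant pairs = inversions in this position sequence.
4: 3, 1, 2 → 3
5: 3, 1, 2 → 3
3: 1, 2 → 2
1: 0
2: 0
Total: 3 + 3 + 2 + 0 + 0 = 8

8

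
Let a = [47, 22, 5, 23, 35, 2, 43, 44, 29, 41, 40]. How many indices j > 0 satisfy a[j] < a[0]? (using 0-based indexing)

The element at index 0 is 47.
Elements after it: 22, 5, 23, 35, 2, 43, 44, 29, 41, 40
Those smaller than 47: 22, 5, 23, 35, 2, 43, 44, 29, 41, 40

10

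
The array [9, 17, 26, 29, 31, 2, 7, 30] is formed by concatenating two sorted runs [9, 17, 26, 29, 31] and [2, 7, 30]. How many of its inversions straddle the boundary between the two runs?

11 split inversions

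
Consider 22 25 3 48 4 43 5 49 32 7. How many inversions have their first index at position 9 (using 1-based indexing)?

1

The element at index 9 is 32.
Elements after it: 7
Those smaller than 32: 7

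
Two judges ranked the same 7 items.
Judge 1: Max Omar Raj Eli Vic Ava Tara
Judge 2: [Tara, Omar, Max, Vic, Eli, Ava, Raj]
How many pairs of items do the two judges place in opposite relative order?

11

Assign each item its position (1..7) in the first ordering, then rewrite the second ordering as that position sequence:
positions: Max→1, Omar→2, Raj→3, Eli→4, Vic→5, Ava→6, Tara→7
second ordering as positions: [7, 2, 1, 5, 4, 6, 3]
Discordant pairs = inversions in this position sequence.
7: 2, 1, 5, 4, 6, 3 → 6
2: 1 → 1
1: 0
5: 4, 3 → 2
4: 3 → 1
6: 3 → 1
3: 0
Total: 6 + 1 + 0 + 2 + 1 + 1 + 0 = 11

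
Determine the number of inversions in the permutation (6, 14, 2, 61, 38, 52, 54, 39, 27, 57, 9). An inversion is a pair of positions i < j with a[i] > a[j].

For each element, count later entries that are smaller:
6: 1
14: 2
2: 0
61: 7
38: 2
52: 3
54: 3
39: 2
27: 1
57: 1
9: 0
Sum: 1 + 2 + 0 + 7 + 2 + 3 + 3 + 2 + 1 + 1 + 0 = 22

22 inversions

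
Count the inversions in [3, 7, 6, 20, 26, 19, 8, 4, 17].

For each element, count later entries that are smaller:
3 → none → 0
7 → 6, 4 → 2
6 → 4 → 1
20 → 19, 8, 4, 17 → 4
26 → 19, 8, 4, 17 → 4
19 → 8, 4, 17 → 3
8 → 4 → 1
4 → none → 0
17 → none → 0
Sum: 0 + 2 + 1 + 4 + 4 + 3 + 1 + 0 + 0 = 15

There are 15 inversions.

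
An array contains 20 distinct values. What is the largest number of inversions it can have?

190 inversions

A reversed (strictly descending) arrangement makes every pair an inversion, giving C(20, 2) inversions.
C(20, 2) = 20·19/2 = 190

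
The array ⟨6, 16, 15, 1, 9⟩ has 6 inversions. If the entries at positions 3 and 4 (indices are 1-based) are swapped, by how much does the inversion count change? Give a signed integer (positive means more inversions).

-1

Positions 3 and 4 hold 15 and 1; after swapping, the array is [6, 16, 1, 15, 9].
Sweep left to right; for each value list the smaller values that follow it:
6: 1
16: 3
1: 0
15: 1
9: 0
Sum: 1 + 3 + 0 + 1 + 0 = 5
Change: 5 − 6 = -1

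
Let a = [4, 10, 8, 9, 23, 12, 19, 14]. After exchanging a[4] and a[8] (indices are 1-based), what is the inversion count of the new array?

9 inversions

Positions 4 and 8 hold 9 and 14; after swapping, the array is [4, 10, 8, 14, 23, 12, 19, 9].
Sweep left to right; for each value list the smaller values that follow it:
4: 0
10: 2
8: 0
14: 2
23: 3
12: 1
19: 1
9: 0
Sum: 0 + 2 + 0 + 2 + 3 + 1 + 1 + 0 = 9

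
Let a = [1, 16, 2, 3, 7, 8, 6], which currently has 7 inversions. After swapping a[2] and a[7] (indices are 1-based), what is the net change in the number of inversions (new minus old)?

Positions 2 and 7 hold 16 and 6; after swapping, the array is [1, 6, 2, 3, 7, 8, 16].
Sweep left to right; for each value list the smaller values that follow it:
1 → none → 0
6 → 2, 3 → 2
2 → none → 0
3 → none → 0
7 → none → 0
8 → none → 0
16 → none → 0
Sum: 0 + 2 + 0 + 0 + 0 + 0 + 0 = 2
Change: 2 − 7 = -5

-5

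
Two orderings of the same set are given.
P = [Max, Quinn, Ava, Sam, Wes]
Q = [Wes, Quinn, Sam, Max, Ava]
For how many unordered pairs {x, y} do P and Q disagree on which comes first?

7

Assign each item its position (1..5) in the first ordering, then rewrite the second ordering as that position sequence:
positions: Max→1, Quinn→2, Ava→3, Sam→4, Wes→5
second ordering as positions: [5, 2, 4, 1, 3]
Discordant pairs = inversions in this position sequence.
5: 2, 4, 1, 3 → 4
2: 1 → 1
4: 1, 3 → 2
1: 0
3: 0
Total: 4 + 1 + 2 + 0 + 0 = 7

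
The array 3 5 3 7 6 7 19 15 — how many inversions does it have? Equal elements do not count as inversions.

3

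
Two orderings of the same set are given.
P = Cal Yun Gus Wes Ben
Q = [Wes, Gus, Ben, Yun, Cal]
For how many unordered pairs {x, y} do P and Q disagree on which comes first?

Disagreeing pairs: 8

Assign each item its position (1..5) in the first ordering, then rewrite the second ordering as that position sequence:
positions: Cal→1, Yun→2, Gus→3, Wes→4, Ben→5
second ordering as positions: [4, 3, 5, 2, 1]
Discordant pairs = inversions in this position sequence.
4: 3, 2, 1 → 3
3: 2, 1 → 2
5: 2, 1 → 2
2: 1 → 1
1: 0
Total: 3 + 2 + 2 + 1 + 0 = 8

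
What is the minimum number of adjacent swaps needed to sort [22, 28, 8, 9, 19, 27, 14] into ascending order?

11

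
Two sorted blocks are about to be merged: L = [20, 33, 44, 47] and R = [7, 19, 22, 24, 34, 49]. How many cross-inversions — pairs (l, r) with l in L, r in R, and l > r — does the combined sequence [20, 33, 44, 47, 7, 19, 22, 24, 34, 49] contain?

16

Count, for every r in R, how many entries of L exceed r:
r = 7: 20, 33, 44, 47 → 4
r = 19: 20, 33, 44, 47 → 4
r = 22: 33, 44, 47 → 3
r = 24: 33, 44, 47 → 3
r = 34: 44, 47 → 2
r = 49: none → 0
Cross-inversions: 4 + 4 + 3 + 3 + 2 + 0 = 16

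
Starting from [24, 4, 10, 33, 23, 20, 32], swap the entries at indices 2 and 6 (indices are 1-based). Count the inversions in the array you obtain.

Positions 2 and 6 hold 4 and 20; after swapping, the array is [24, 20, 10, 33, 23, 4, 32].
Sweep left to right; for each value list the smaller values that follow it:
24 → 20, 10, 23, 4 → 4
20 → 10, 4 → 2
10 → 4 → 1
33 → 23, 4, 32 → 3
23 → 4 → 1
4 → none → 0
32 → none → 0
Sum: 4 + 2 + 1 + 3 + 1 + 0 + 0 = 11

11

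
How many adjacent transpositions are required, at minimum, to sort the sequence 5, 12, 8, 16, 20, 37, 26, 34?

3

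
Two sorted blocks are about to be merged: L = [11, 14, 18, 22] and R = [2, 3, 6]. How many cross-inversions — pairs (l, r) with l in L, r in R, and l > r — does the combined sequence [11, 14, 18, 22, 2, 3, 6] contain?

Take each right-half value and tally the left-half values above it:
r = 2: 11, 14, 18, 22 → 4
r = 3: 11, 14, 18, 22 → 4
r = 6: 11, 14, 18, 22 → 4
Cross-inversions: 4 + 4 + 4 = 12

12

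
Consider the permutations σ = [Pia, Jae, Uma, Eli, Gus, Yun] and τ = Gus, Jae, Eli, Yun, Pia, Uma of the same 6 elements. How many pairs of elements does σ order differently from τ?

Assign each item its position (1..6) in the first ordering, then rewrite the second ordering as that position sequence:
positions: Pia→1, Jae→2, Uma→3, Eli→4, Gus→5, Yun→6
second ordering as positions: [5, 2, 4, 6, 1, 3]
Discordant pairs = inversions in this position sequence.
5: 2, 4, 1, 3 → 4
2: 1 → 1
4: 1, 3 → 2
6: 1, 3 → 2
1: 0
3: 0
Total: 4 + 1 + 2 + 2 + 0 + 0 = 9

9 discordant pairs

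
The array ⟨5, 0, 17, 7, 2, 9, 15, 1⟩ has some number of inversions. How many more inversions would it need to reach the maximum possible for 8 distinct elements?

15

Maximum inversions for 8 distinct elements is C(8, 2) = 8·7/2 = 28.
Current inversions — for each element, count later smaller elements:
5: 3
0: 0
17: 5
7: 2
2: 1
9: 1
15: 1
1: 0
Current total: 3 + 0 + 5 + 2 + 1 + 1 + 1 + 0 = 13
Shortfall: 28 − 13 = 15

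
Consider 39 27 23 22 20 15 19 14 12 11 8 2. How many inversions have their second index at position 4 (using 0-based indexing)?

4 such elements

The element at index 4 is 20.
Elements before it: 39, 27, 23, 22
Those larger than 20: 39, 27, 23, 22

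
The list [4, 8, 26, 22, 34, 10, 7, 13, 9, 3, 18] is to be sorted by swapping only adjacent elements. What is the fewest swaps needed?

Each adjacent swap fixes exactly one inversion, so the minimum swap count equals the number of inversions.
Count inversions — for each element, later elements that are smaller:
4: 3 → 1
8: 7, 3 → 2
26: 22, 10, 7, 13, 9, 3, 18 → 7
22: 10, 7, 13, 9, 3, 18 → 6
34: 10, 7, 13, 9, 3, 18 → 6
10: 7, 9, 3 → 3
7: 3 → 1
13: 9, 3 → 2
9: 3 → 1
3: none → 0
18: none → 0
Total inversions: 1 + 2 + 7 + 6 + 6 + 3 + 1 + 2 + 1 + 0 + 0 = 29

29 swaps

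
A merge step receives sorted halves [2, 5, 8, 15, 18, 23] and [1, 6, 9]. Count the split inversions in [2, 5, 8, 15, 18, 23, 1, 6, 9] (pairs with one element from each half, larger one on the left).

13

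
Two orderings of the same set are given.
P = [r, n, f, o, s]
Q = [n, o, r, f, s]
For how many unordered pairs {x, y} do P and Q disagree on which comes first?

3

Assign each item its position (1..5) in the first ordering, then rewrite the second ordering as that position sequence:
positions: r→1, n→2, f→3, o→4, s→5
second ordering as positions: [2, 4, 1, 3, 5]
Discordant pairs = inversions in this position sequence.
2: 1 → 1
4: 1, 3 → 2
1: 0
3: 0
5: 0
Total: 1 + 2 + 0 + 0 + 0 = 3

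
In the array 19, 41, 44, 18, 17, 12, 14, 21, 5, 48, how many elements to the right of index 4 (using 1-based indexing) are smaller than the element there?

The element at index 4 is 18.
Elements after it: 17, 12, 14, 21, 5, 48
Those smaller than 18: 17, 12, 14, 5

4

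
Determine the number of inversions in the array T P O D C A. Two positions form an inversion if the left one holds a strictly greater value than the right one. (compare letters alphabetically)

15

Sweep left to right; for each value list the smaller values that follow it:
T: 5
P: 4
O: 3
D: 2
C: 1
A: 0
Sum: 5 + 4 + 3 + 2 + 1 + 0 = 15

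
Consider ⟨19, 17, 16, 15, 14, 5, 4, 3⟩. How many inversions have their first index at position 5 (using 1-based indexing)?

The element at index 5 is 14.
Elements after it: 5, 4, 3
Those smaller than 14: 5, 4, 3

3 such elements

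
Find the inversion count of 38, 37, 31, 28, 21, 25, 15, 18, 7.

Sweep left to right; for each value list the smaller values that follow it:
38 → 37, 31, 28, 21, 25, 15, 18, 7 → 8
37 → 31, 28, 21, 25, 15, 18, 7 → 7
31 → 28, 21, 25, 15, 18, 7 → 6
28 → 21, 25, 15, 18, 7 → 5
21 → 15, 18, 7 → 3
25 → 15, 18, 7 → 3
15 → 7 → 1
18 → 7 → 1
7 → none → 0
Sum: 8 + 7 + 6 + 5 + 3 + 3 + 1 + 1 + 0 = 34

Out-of-order pairs: 34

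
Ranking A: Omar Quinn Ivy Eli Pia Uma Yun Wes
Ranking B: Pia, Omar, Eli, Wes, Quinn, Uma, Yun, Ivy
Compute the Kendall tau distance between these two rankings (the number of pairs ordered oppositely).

Assign each item its position (1..8) in the first ordering, then rewrite the second ordering as that position sequence:
positions: Omar→1, Quinn→2, Ivy→3, Eli→4, Pia→5, Uma→6, Yun→7, Wes→8
second ordering as positions: [5, 1, 4, 8, 2, 6, 7, 3]
Discordant pairs = inversions in this position sequence.
5: 1, 4, 2, 3 → 4
1: 0
4: 2, 3 → 2
8: 2, 6, 7, 3 → 4
2: 0
6: 3 → 1
7: 3 → 1
3: 0
Total: 4 + 0 + 2 + 4 + 0 + 1 + 1 + 0 = 12

12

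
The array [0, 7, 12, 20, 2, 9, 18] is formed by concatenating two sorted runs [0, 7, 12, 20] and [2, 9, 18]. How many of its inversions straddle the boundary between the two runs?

Count, for every r in R, how many entries of L exceed r:
r = 2: 7, 12, 20 → 3
r = 9: 12, 20 → 2
r = 18: 20 → 1
Cross-inversions: 3 + 2 + 1 = 6

6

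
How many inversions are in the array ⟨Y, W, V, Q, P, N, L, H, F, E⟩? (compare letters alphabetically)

For each element, count later entries that are smaller:
Y → W, V, Q, P, N, L, H, F, E → 9
W → V, Q, P, N, L, H, F, E → 8
V → Q, P, N, L, H, F, E → 7
Q → P, N, L, H, F, E → 6
P → N, L, H, F, E → 5
N → L, H, F, E → 4
L → H, F, E → 3
H → F, E → 2
F → E → 1
E → none → 0
Sum: 9 + 8 + 7 + 6 + 5 + 4 + 3 + 2 + 1 + 0 = 45

45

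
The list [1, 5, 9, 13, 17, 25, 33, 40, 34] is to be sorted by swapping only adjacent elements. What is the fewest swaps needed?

The minimum number of adjacent swaps to sort an array equals its inversion count, since every such swap removes exactly one inversion.
Count inversions — for each element, later elements that are smaller:
1: none → 0
5: none → 0
9: none → 0
13: none → 0
17: none → 0
25: none → 0
33: none → 0
40: 34 → 1
34: none → 0
Total inversions: 0 + 0 + 0 + 0 + 0 + 0 + 0 + 1 + 0 = 1

Swaps: 1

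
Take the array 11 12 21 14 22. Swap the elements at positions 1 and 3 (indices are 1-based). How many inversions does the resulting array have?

Inversions: 4

Positions 1 and 3 hold 11 and 21; after swapping, the array is [21, 12, 11, 14, 22].
For each element, count later entries that are smaller:
21 → 12, 11, 14 → 3
12 → 11 → 1
11 → none → 0
14 → none → 0
22 → none → 0
Sum: 3 + 1 + 0 + 0 + 0 = 4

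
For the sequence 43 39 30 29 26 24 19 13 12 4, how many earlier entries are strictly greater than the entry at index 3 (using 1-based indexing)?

2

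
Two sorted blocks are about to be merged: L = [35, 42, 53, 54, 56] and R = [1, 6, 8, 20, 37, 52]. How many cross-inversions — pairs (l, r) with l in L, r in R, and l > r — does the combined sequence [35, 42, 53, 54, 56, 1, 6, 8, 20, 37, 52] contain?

Count, for every r in R, how many entries of L exceed r:
r = 1: 35, 42, 53, 54, 56 → 5
r = 6: 35, 42, 53, 54, 56 → 5
r = 8: 35, 42, 53, 54, 56 → 5
r = 20: 35, 42, 53, 54, 56 → 5
r = 37: 42, 53, 54, 56 → 4
r = 52: 53, 54, 56 → 3
Cross-inversions: 5 + 5 + 5 + 5 + 4 + 3 = 27

27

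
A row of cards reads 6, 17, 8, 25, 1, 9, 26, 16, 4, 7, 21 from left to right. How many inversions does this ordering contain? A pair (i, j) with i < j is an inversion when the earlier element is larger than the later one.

25

Element-by-element contributions:
6 → 1, 4 → 2
17 → 8, 1, 9, 16, 4, 7 → 6
8 → 1, 4, 7 → 3
25 → 1, 9, 16, 4, 7, 21 → 6
1 → none → 0
9 → 4, 7 → 2
26 → 16, 4, 7, 21 → 4
16 → 4, 7 → 2
4 → none → 0
7 → none → 0
21 → none → 0
Sum: 2 + 6 + 3 + 6 + 0 + 2 + 4 + 2 + 0 + 0 + 0 = 25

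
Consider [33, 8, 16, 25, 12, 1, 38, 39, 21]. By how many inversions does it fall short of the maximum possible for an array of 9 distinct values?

21 inversions short

Maximum inversions for 9 distinct elements is C(9, 2) = 9·8/2 = 36.
Current inversions — for each element, count later smaller elements:
33: 6
8: 1
16: 2
25: 3
12: 1
1: 0
38: 1
39: 1
21: 0
Current total: 6 + 1 + 2 + 3 + 1 + 0 + 1 + 1 + 0 = 15
Shortfall: 36 − 15 = 21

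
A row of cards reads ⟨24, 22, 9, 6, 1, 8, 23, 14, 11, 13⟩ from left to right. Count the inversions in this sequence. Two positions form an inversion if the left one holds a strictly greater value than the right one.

25 inversions

Sweep left to right; for each value list the smaller values that follow it:
24 → 22, 9, 6, 1, 8, 23, 14, 11, 13 → 9
22 → 9, 6, 1, 8, 14, 11, 13 → 7
9 → 6, 1, 8 → 3
6 → 1 → 1
1 → none → 0
8 → none → 0
23 → 14, 11, 13 → 3
14 → 11, 13 → 2
11 → none → 0
13 → none → 0
Sum: 9 + 7 + 3 + 1 + 0 + 0 + 3 + 2 + 0 + 0 = 25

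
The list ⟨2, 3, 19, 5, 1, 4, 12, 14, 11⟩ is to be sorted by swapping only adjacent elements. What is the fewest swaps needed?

The minimum number of adjacent swaps to sort an array equals its inversion count, since every such swap removes exactly one inversion.
Count inversions — for each element, later elements that are smaller:
2: 1 → 1
3: 1 → 1
19: 5, 1, 4, 12, 14, 11 → 6
5: 1, 4 → 2
1: none → 0
4: none → 0
12: 11 → 1
14: 11 → 1
11: none → 0
Total inversions: 1 + 1 + 6 + 2 + 0 + 0 + 1 + 1 + 0 = 12

There are 12 swaps.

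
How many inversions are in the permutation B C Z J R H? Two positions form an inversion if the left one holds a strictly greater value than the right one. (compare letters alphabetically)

For each element, count later entries that are smaller:
B: 0
C: 0
Z: 3
J: 1
R: 1
H: 0
Sum: 0 + 0 + 3 + 1 + 1 + 0 = 5

5 out-of-order pairs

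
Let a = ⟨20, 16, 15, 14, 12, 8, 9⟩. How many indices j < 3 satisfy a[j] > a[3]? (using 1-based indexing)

2

The element at index 3 is 15.
Elements before it: 20, 16
Those larger than 15: 20, 16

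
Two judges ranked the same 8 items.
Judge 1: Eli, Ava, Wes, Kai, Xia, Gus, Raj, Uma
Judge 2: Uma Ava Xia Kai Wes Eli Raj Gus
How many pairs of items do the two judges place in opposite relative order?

15

Assign each item its position (1..8) in the first ordering, then rewrite the second ordering as that position sequence:
positions: Eli→1, Ava→2, Wes→3, Kai→4, Xia→5, Gus→6, Raj→7, Uma→8
second ordering as positions: [8, 2, 5, 4, 3, 1, 7, 6]
Discordant pairs = inversions in this position sequence.
8: 2, 5, 4, 3, 1, 7, 6 → 7
2: 1 → 1
5: 4, 3, 1 → 3
4: 3, 1 → 2
3: 1 → 1
1: 0
7: 6 → 1
6: 0
Total: 7 + 1 + 3 + 2 + 1 + 0 + 1 + 0 = 15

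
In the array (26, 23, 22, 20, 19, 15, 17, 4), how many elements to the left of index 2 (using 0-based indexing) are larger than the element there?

2 such elements

The element at index 2 is 22.
Elements before it: 26, 23
Those larger than 22: 26, 23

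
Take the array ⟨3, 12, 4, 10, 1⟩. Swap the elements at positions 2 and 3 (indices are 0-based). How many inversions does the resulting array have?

7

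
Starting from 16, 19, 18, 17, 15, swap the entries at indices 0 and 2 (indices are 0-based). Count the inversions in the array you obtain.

There are 8 inversions.

Positions 0 and 2 hold 16 and 18; after swapping, the array is [18, 19, 16, 17, 15].
Count, for each position, how many later elements it exceeds:
18 → 16, 17, 15 → 3
19 → 16, 17, 15 → 3
16 → 15 → 1
17 → 15 → 1
15 → none → 0
Sum: 3 + 3 + 1 + 1 + 0 = 8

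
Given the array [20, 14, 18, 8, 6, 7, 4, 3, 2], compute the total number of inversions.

For each element, count later entries that are smaller:
20: 8
14: 6
18: 6
8: 5
6: 3
7: 3
4: 2
3: 1
2: 0
Sum: 8 + 6 + 6 + 5 + 3 + 3 + 2 + 1 + 0 = 34

34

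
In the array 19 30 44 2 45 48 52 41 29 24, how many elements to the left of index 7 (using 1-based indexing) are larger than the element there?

The element at index 7 is 52.
Elements before it: 19, 30, 44, 2, 45, 48
None of them are larger than 52.

0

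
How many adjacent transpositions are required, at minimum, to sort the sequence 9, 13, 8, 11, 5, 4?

The minimum number of adjacent swaps to sort an array equals its inversion count, since every such swap removes exactly one inversion.
Count inversions — for each element, later elements that are smaller:
9: 8, 5, 4 → 3
13: 8, 11, 5, 4 → 4
8: 5, 4 → 2
11: 5, 4 → 2
5: 4 → 1
4: none → 0
Total inversions: 3 + 4 + 2 + 2 + 1 + 0 = 12

12 adjacent swaps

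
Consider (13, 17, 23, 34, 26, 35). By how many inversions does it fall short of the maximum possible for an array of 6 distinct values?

Maximum inversions for 6 distinct elements is C(6, 2) = 6·5/2 = 15.
Current inversions — for each element, count later smaller elements:
13: 0
17: 0
23: 0
34: 1
26: 0
35: 0
Current total: 0 + 0 + 0 + 1 + 0 + 0 = 1
Shortfall: 15 − 1 = 14

14 inversions short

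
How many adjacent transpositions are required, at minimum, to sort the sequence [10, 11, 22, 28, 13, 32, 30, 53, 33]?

Each adjacent swap fixes exactly one inversion, so the minimum swap count equals the number of inversions.
Count inversions — for each element, later elements that are smaller:
10: none → 0
11: none → 0
22: 13 → 1
28: 13 → 1
13: none → 0
32: 30 → 1
30: none → 0
53: 33 → 1
33: none → 0
Total inversions: 0 + 0 + 1 + 1 + 0 + 1 + 0 + 1 + 0 = 4

4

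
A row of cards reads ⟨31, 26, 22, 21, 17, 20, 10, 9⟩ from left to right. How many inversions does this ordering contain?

27

Count, for each position, how many later elements it exceeds:
31 → 26, 22, 21, 17, 20, 10, 9 → 7
26 → 22, 21, 17, 20, 10, 9 → 6
22 → 21, 17, 20, 10, 9 → 5
21 → 17, 20, 10, 9 → 4
17 → 10, 9 → 2
20 → 10, 9 → 2
10 → 9 → 1
9 → none → 0
Sum: 7 + 6 + 5 + 4 + 2 + 2 + 1 + 0 = 27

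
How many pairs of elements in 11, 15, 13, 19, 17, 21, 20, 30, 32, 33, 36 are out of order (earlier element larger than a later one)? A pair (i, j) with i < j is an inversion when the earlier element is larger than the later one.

Inversions: 3

For each element, count later entries that are smaller:
11 → none → 0
15 → 13 → 1
13 → none → 0
19 → 17 → 1
17 → none → 0
21 → 20 → 1
20 → none → 0
30 → none → 0
32 → none → 0
33 → none → 0
36 → none → 0
Sum: 0 + 1 + 0 + 1 + 0 + 1 + 0 + 0 + 0 + 0 + 0 = 3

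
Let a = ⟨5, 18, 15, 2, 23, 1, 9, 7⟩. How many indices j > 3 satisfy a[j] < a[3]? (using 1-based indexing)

4

The element at index 3 is 15.
Elements after it: 2, 23, 1, 9, 7
Those smaller than 15: 2, 1, 9, 7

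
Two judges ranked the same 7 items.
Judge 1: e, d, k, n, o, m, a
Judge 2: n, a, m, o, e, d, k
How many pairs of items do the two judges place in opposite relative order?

15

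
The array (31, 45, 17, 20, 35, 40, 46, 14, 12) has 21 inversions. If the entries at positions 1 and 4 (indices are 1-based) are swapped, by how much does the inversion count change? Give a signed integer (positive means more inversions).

-1

Positions 1 and 4 hold 31 and 20; after swapping, the array is [20, 45, 17, 31, 35, 40, 46, 14, 12].
Element-by-element contributions:
20: 3
45: 6
17: 2
31: 2
35: 2
40: 2
46: 2
14: 1
12: 0
Sum: 3 + 6 + 2 + 2 + 2 + 2 + 2 + 1 + 0 = 20
Change: 20 − 21 = -1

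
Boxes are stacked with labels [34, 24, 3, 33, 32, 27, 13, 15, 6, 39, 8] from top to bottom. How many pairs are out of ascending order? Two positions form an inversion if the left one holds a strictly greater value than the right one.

34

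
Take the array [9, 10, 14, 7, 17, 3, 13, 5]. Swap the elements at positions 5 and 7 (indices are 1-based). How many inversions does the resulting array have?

15 inversions

Positions 5 and 7 hold 17 and 13; after swapping, the array is [9, 10, 14, 7, 13, 3, 17, 5].
Element-by-element contributions:
9: 3
10: 3
14: 4
7: 2
13: 2
3: 0
17: 1
5: 0
Sum: 3 + 3 + 4 + 2 + 2 + 0 + 1 + 0 = 15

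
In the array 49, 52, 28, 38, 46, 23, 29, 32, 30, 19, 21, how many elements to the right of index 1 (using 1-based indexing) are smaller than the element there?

9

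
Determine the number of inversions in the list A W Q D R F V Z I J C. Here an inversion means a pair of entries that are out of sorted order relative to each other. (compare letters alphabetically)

Sweep left to right; for each value list the smaller values that follow it:
A → none → 0
W → Q, D, R, F, V, I, J, C → 8
Q → D, F, I, J, C → 5
D → C → 1
R → F, I, J, C → 4
F → C → 1
V → I, J, C → 3
Z → I, J, C → 3
I → C → 1
J → C → 1
C → none → 0
Sum: 0 + 8 + 5 + 1 + 4 + 1 + 3 + 3 + 1 + 1 + 0 = 27

There are 27 inversions.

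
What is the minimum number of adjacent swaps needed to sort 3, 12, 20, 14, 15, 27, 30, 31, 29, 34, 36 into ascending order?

There are 4 swaps.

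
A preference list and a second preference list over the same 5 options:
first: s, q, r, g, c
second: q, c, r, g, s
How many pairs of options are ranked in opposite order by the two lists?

Assign each item its position (1..5) in the first ordering, then rewrite the second ordering as that position sequence:
positions: s→1, q→2, r→3, g→4, c→5
second ordering as positions: [2, 5, 3, 4, 1]
Discordant pairs = inversions in this position sequence.
2: 1 → 1
5: 3, 4, 1 → 3
3: 1 → 1
4: 1 → 1
1: 0
Total: 1 + 3 + 1 + 1 + 0 = 6

There are 6 pairs.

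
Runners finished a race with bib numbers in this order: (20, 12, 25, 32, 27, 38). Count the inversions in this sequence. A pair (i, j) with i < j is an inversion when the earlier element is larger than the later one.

Inversion pairs (indices are 0-based):
(0,1): 20 > 12
(3,4): 32 > 27
That's 2 pairs.

2 inversions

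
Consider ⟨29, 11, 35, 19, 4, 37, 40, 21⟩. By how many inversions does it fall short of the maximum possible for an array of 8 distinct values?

Maximum inversions for 8 distinct elements is C(8, 2) = 8·7/2 = 28.
Current inversions — for each element, count later smaller elements:
29: 4
11: 1
35: 3
19: 1
4: 0
37: 1
40: 1
21: 0
Current total: 4 + 1 + 3 + 1 + 0 + 1 + 1 + 0 = 11
Shortfall: 28 − 11 = 17

17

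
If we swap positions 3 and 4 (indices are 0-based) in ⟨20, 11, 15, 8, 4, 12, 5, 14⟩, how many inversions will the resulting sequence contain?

Inversions: 17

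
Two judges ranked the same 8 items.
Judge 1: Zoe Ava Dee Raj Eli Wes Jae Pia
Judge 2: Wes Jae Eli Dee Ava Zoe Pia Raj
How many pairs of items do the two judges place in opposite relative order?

There are 18 discordant pairs.

Assign each item its position (1..8) in the first ordering, then rewrite the second ordering as that position sequence:
positions: Zoe→1, Ava→2, Dee→3, Raj→4, Eli→5, Wes→6, Jae→7, Pia→8
second ordering as positions: [6, 7, 5, 3, 2, 1, 8, 4]
Discordant pairs = inversions in this position sequence.
6: 5, 3, 2, 1, 4 → 5
7: 5, 3, 2, 1, 4 → 5
5: 3, 2, 1, 4 → 4
3: 2, 1 → 2
2: 1 → 1
1: 0
8: 4 → 1
4: 0
Total: 5 + 5 + 4 + 2 + 1 + 0 + 1 + 0 = 18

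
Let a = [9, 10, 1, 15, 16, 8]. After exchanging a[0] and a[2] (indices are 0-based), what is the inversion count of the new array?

Positions 0 and 2 hold 9 and 1; after swapping, the array is [1, 10, 9, 15, 16, 8].
Sweep left to right; for each value list the smaller values that follow it:
1 → none → 0
10 → 9, 8 → 2
9 → 8 → 1
15 → 8 → 1
16 → 8 → 1
8 → none → 0
Sum: 0 + 2 + 1 + 1 + 1 + 0 = 5

5 inversions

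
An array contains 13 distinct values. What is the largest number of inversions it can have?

The maximum occurs when the array is in strictly decreasing order: every one of the C(13, 2) pairs is inverted.
C(13, 2) = 13·12/2 = 78

There are 78 inversions.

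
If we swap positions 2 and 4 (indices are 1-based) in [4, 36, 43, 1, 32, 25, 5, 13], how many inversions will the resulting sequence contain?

15

Positions 2 and 4 hold 36 and 1; after swapping, the array is [4, 1, 43, 36, 32, 25, 5, 13].
Element-by-element contributions:
4: 1
1: 0
43: 5
36: 4
32: 3
25: 2
5: 0
13: 0
Sum: 1 + 0 + 5 + 4 + 3 + 2 + 0 + 0 = 15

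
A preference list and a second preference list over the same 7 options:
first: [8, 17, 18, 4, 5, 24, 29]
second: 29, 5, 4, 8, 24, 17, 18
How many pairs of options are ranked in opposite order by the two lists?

Assign each item its position (1..7) in the first ordering, then rewrite the second ordering as that position sequence:
positions: 8→1, 17→2, 18→3, 4→4, 5→5, 24→6, 29→7
second ordering as positions: [7, 5, 4, 1, 6, 2, 3]
Discordant pairs = inversions in this position sequence.
7: 5, 4, 1, 6, 2, 3 → 6
5: 4, 1, 2, 3 → 4
4: 1, 2, 3 → 3
1: 0
6: 2, 3 → 2
2: 0
3: 0
Total: 6 + 4 + 3 + 0 + 2 + 0 + 0 = 15

There are 15 pairs.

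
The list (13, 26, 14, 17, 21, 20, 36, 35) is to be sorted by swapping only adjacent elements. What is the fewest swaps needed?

Minimum adjacent swaps = number of inversions (each swap of adjacent out-of-order elements removes one inversion and no swap can remove more).
Count inversions — for each element, later elements that are smaller:
13: none → 0
26: 14, 17, 21, 20 → 4
14: none → 0
17: none → 0
21: 20 → 1
20: none → 0
36: 35 → 1
35: none → 0
Total inversions: 0 + 4 + 0 + 0 + 1 + 0 + 1 + 0 = 6

6 adjacent swaps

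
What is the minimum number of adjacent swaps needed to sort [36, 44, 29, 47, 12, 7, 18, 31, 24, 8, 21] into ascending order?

37

The minimum number of adjacent swaps to sort an array equals its inversion count, since every such swap removes exactly one inversion.
Count inversions — for each element, later elements that are smaller:
36: 29, 12, 7, 18, 31, 24, 8, 21 → 8
44: 29, 12, 7, 18, 31, 24, 8, 21 → 8
29: 12, 7, 18, 24, 8, 21 → 6
47: 12, 7, 18, 31, 24, 8, 21 → 7
12: 7, 8 → 2
7: none → 0
18: 8 → 1
31: 24, 8, 21 → 3
24: 8, 21 → 2
8: none → 0
21: none → 0
Total inversions: 8 + 8 + 6 + 7 + 2 + 0 + 1 + 3 + 2 + 0 + 0 = 37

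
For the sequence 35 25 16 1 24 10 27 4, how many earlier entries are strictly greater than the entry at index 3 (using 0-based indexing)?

The element at index 3 is 1.
Elements before it: 35, 25, 16
Those larger than 1: 35, 25, 16

3 such elements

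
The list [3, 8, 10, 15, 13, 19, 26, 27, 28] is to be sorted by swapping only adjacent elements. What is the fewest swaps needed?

1 swap

The minimum number of adjacent swaps to sort an array equals its inversion count, since every such swap removes exactly one inversion.
Count inversions — for each element, later elements that are smaller:
3: none → 0
8: none → 0
10: none → 0
15: 13 → 1
13: none → 0
19: none → 0
26: none → 0
27: none → 0
28: none → 0
Total inversions: 0 + 0 + 0 + 1 + 0 + 0 + 0 + 0 + 0 = 1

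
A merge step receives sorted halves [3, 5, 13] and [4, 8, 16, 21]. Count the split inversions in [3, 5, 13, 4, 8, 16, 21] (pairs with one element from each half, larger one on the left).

For each element r of the right run, count left-run elements greater than r:
r = 4: 5, 13 → 2
r = 8: 13 → 1
r = 16: none → 0
r = 21: none → 0
Cross-inversions: 2 + 1 + 0 + 0 = 3

There are 3 cross-inversions.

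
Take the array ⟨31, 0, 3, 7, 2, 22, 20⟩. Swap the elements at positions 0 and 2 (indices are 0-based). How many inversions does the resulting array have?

8 inversions

Positions 0 and 2 hold 31 and 3; after swapping, the array is [3, 0, 31, 7, 2, 22, 20].
For each element, count later entries that are smaller:
3 → 0, 2 → 2
0 → none → 0
31 → 7, 2, 22, 20 → 4
7 → 2 → 1
2 → none → 0
22 → 20 → 1
20 → none → 0
Sum: 2 + 0 + 4 + 1 + 0 + 1 + 0 = 8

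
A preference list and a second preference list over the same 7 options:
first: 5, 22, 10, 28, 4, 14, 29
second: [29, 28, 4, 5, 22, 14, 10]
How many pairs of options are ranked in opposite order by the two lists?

Assign each item its position (1..7) in the first ordering, then rewrite the second ordering as that position sequence:
positions: 5→1, 22→2, 10→3, 28→4, 4→5, 14→6, 29→7
second ordering as positions: [7, 4, 5, 1, 2, 6, 3]
Discordant pairs = inversions in this position sequence.
7: 4, 5, 1, 2, 6, 3 → 6
4: 1, 2, 3 → 3
5: 1, 2, 3 → 3
1: 0
2: 0
6: 3 → 1
3: 0
Total: 6 + 3 + 3 + 0 + 0 + 1 + 0 = 13

Pairs: 13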